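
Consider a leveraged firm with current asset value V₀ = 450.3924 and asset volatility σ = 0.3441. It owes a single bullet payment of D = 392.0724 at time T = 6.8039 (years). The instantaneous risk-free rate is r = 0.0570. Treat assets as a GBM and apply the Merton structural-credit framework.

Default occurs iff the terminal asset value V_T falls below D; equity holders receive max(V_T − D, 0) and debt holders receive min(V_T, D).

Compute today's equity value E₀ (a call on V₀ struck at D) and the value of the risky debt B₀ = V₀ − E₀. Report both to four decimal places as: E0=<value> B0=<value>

E0=235.1249 B0=215.2675

d₁ = [ln(V₀/D) + (r + σ²/2)T] / (σ√T)
   = [ln(450.3924/392.0724) + (0.0570 + 0.5·0.3441²)·6.8039] / (0.3441·√6.8039)
   = [0.138673 + 0.790630] / 0.897560 = 1.035365
d₂ = d₁ − σ√T = 1.035365 − 0.897560 = 0.137804
N(d₁) = 0.849751,  N(d₂) = 0.554802,  e^(−rT) = 0.678533
E₀ = V₀·N(d₁) − D·e^(−rT)·N(d₂)
   = 450.3924·0.849751 − 392.0724·0.678533·0.554802 = 235.124910
B₀ = V₀ − E₀ = 450.3924 − 235.124910 = 215.267490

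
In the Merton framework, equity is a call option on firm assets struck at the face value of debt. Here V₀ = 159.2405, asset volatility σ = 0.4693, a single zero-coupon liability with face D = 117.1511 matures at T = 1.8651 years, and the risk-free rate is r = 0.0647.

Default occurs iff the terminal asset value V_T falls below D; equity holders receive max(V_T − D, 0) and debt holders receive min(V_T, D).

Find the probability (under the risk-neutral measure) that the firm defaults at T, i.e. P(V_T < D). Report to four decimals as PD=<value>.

PD=0.3644

d₁ = [ln(V₀/D) + (r + σ²/2)T] / (σ√T)
   = [ln(159.2405/117.1511) + (0.0647 + 0.5·0.4693²)·1.8651] / (0.4693·√1.8651)
   = [0.306951 + 0.326059] / 0.640917 = 0.987664
d₂ = d₁ − σ√T = 0.987664 − 0.640917 = 0.346747
risk-neutral PD = N(−d₂) = N(-0.346747) = 0.364391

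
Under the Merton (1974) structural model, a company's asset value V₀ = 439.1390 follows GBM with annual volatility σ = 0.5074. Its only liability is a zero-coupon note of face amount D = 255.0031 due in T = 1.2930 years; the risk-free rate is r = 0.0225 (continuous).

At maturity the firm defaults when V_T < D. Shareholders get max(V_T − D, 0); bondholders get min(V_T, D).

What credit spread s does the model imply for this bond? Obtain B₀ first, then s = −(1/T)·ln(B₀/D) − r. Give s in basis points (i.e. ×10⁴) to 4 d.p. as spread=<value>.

d₁ = [ln(V₀/D) + (r + σ²/2)T] / (σ√T)
   = [ln(439.1390/255.0031) + (0.0225 + 0.5·0.5074²)·1.2930] / (0.5074·√1.2930)
   = [0.543540 + 0.195537] / 0.576965 = 1.280973
d₂ = d₁ − σ√T = 1.280973 − 0.576965 = 0.704008
N(d₁) = 0.899899,  N(d₂) = 0.759286,  e^(−rT) = 0.971327
E₀ = V₀·N(d₁) − D·e^(−rT)·N(d₂)
   = 439.1390·0.899899 − 255.0031·0.971327·0.759286 = 207.111961
B₀ = V₀ − E₀ = 439.1390 − 207.111961 = 232.027039
spread = −(1/T)·ln(B₀/D) − r = −(1/1.2930)·ln(232.027039/255.0031) − 0.0225 = 0.05052536
in basis points: 0.05052536 × 10⁴ = 505.2536 bp

spread=505.2536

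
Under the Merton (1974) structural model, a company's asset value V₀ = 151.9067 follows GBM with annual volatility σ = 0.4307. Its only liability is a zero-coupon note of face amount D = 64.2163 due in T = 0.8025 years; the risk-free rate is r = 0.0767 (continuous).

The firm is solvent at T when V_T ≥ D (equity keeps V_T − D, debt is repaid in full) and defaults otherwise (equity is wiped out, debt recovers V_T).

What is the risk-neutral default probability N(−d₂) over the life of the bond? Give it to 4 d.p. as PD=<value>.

PD=0.0140

d₁ = [ln(V₀/D) + (r + σ²/2)T] / (σ√T)
   = [ln(151.9067/64.2163) + (0.0767 + 0.5·0.4307²)·0.8025] / (0.4307·√0.8025)
   = [0.861009 + 0.135985] / 0.385831 = 2.584016
d₂ = d₁ − σ√T = 2.584016 − 0.385831 = 2.198185
risk-neutral PD = N(−d₂) = N(-2.198185) = 0.013968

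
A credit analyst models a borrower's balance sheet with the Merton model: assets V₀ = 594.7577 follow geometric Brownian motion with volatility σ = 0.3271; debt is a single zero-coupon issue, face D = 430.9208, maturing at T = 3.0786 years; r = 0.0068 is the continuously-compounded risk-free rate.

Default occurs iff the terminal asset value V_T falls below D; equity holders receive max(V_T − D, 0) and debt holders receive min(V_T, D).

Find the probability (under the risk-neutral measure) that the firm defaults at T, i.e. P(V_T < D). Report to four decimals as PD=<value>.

PD=0.3779

d₁ = [ln(V₀/D) + (r + σ²/2)T] / (σ√T)
   = [ln(594.7577/430.9208) + (0.0068 + 0.5·0.3271²)·3.0786] / (0.3271·√3.0786)
   = [0.322230 + 0.185631] / 0.573928 = 0.884886
d₂ = d₁ − σ√T = 0.884886 − 0.573928 = 0.310959
risk-neutral PD = N(−d₂) = N(-0.310959) = 0.377916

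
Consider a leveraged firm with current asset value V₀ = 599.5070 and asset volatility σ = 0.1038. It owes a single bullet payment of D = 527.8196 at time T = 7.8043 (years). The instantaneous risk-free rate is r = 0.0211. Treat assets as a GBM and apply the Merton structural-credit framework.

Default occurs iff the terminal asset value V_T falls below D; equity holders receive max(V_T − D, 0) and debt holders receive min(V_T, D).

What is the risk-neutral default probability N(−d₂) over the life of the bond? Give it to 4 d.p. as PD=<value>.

d₁ = [ln(V₀/D) + (r + σ²/2)T] / (σ√T)
   = [ln(599.5070/527.8196) + (0.0211 + 0.5·0.1038²)·7.8043] / (0.1038·√7.8043)
   = [0.127353 + 0.206714] / 0.289978 = 1.152046
d₂ = d₁ − σ√T = 1.152046 − 0.289978 = 0.862068
risk-neutral PD = N(−d₂) = N(-0.862068) = 0.194325

PD=0.1943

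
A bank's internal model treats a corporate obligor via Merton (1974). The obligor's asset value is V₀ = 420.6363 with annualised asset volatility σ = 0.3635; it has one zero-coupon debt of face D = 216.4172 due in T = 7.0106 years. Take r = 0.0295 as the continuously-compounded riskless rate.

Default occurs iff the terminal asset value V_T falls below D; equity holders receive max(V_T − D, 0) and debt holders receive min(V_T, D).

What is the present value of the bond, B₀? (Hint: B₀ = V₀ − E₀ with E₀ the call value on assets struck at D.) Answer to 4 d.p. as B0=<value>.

d₁ = [ln(V₀/D) + (r + σ²/2)T] / (σ√T)
   = [ln(420.6363/216.4172) + (0.0295 + 0.5·0.3635²)·7.0106] / (0.3635·√7.0106)
   = [0.664561 + 0.669976] / 0.962458 = 1.386591
d₂ = d₁ − σ√T = 1.386591 − 0.962458 = 0.424133
N(d₁) = 0.917217,  N(d₂) = 0.664265,  e^(−rT) = 0.813172
E₀ = V₀·N(d₁) − D·e^(−rT)·N(d₂)
   = 420.6363·0.917217 − 216.4172·0.813172·0.664265 = 268.914311
B₀ = V₀ − E₀ = 420.6363 − 268.914311 = 151.721989

B0=151.7220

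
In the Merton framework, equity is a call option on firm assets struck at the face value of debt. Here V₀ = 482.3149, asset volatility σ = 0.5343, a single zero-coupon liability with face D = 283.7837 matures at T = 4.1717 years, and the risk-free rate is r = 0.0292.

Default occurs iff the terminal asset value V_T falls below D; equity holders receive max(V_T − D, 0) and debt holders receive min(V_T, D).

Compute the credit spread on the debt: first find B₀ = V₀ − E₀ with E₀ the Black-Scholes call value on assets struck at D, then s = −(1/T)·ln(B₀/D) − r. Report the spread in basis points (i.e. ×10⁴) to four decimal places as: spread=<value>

d₁ = [ln(V₀/D) + (r + σ²/2)T] / (σ√T)
   = [ln(482.3149/283.7837) + (0.0292 + 0.5·0.5343²)·4.1717] / (0.5343·√4.1717)
   = [0.530385 + 0.717275] / 1.091294 = 1.143285
d₂ = d₁ − σ√T = 1.143285 − 1.091294 = 0.051991
N(d₁) = 0.873540,  N(d₂) = 0.520732,  e^(−rT) = 0.885313
E₀ = V₀·N(d₁) − D·e^(−rT)·N(d₂)
   = 482.3149·0.873540 − 283.7837·0.885313·0.520732 = 290.493855
B₀ = V₀ − E₀ = 482.3149 − 290.493855 = 191.821045
spread = −(1/T)·ln(B₀/D) − r = −(1/4.1717)·ln(191.821045/283.7837) − 0.0292 = 0.06468246
in basis points: 0.06468246 × 10⁴ = 646.8246 bp

spread=646.8246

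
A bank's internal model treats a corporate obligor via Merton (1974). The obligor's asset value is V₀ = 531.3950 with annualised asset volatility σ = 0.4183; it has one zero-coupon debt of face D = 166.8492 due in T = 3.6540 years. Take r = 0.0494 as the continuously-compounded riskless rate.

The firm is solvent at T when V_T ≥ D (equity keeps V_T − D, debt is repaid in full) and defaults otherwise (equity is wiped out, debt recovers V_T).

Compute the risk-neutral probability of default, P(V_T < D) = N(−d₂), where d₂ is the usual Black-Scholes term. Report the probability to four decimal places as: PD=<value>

d₁ = [ln(V₀/D) + (r + σ²/2)T] / (σ√T)
   = [ln(531.3950/166.8492) + (0.0494 + 0.5·0.4183²)·3.6540] / (0.4183·√3.6540)
   = [1.158415 + 0.500187] / 0.799599 = 2.074293
d₂ = d₁ − σ√T = 2.074293 − 0.799599 = 1.274694
risk-neutral PD = N(−d₂) = N(-1.274694) = 0.101209

PD=0.1012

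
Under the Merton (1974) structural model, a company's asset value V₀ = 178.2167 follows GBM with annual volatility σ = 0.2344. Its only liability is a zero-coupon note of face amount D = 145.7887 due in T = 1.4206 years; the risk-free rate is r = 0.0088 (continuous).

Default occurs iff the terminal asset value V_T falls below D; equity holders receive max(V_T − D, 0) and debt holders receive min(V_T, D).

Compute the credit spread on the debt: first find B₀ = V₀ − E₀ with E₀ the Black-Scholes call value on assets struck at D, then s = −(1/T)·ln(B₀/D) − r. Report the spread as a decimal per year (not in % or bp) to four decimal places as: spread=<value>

spread=0.0284

d₁ = [ln(V₀/D) + (r + σ²/2)T] / (σ√T)
   = [ln(178.2167/145.7887) + (0.0088 + 0.5·0.2344²)·1.4206] / (0.2344·√1.4206)
   = [0.200842 + 0.051528] / 0.279379 = 0.903323
d₂ = d₁ − σ√T = 0.903323 − 0.279379 = 0.623945
N(d₁) = 0.816823,  N(d₂) = 0.733668,  e^(−rT) = 0.987577
E₀ = V₀·N(d₁) − D·e^(−rT)·N(d₂)
   = 178.2167·0.816823 − 145.7887·0.987577·0.733668 = 39.939790
B₀ = V₀ − E₀ = 178.2167 − 39.939790 = 138.276910
spread = −(1/T)·ln(B₀/D) − r = −(1/1.4206)·ln(138.276910/145.7887) − 0.0088 = 0.02843782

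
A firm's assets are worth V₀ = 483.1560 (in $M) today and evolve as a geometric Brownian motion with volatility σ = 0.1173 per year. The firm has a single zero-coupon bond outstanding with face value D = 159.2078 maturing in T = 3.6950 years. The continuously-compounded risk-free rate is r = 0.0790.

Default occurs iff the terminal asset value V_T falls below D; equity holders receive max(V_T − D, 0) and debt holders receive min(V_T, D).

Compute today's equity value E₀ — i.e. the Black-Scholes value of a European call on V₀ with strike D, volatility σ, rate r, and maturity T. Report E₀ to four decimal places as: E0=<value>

E0=364.2533

d₁ = [ln(V₀/D) + (r + σ²/2)T] / (σ√T)
   = [ln(483.1560/159.2078) + (0.0790 + 0.5·0.1173²)·3.6950] / (0.1173·√3.6950)
   = [1.110129 + 0.317325] / 0.225479 = 6.330778
d₂ = d₁ − σ√T = 6.330778 − 0.225479 = 6.105299
N(d₁) = 1.000000,  N(d₂) = 1.000000,  e^(−rT) = 0.746839
E₀ = V₀·N(d₁) − D·e^(−rT)·N(d₂)
   = 483.1560·1.000000 − 159.2078·0.746839·1.000000 = 364.253329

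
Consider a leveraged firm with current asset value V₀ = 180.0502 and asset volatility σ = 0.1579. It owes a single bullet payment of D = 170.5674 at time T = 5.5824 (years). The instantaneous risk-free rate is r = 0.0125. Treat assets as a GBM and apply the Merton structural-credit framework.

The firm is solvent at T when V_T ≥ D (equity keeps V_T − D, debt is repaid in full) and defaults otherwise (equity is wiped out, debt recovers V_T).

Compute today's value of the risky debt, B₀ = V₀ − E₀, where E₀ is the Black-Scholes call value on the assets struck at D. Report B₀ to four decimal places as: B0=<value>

d₁ = [ln(V₀/D) + (r + σ²/2)T] / (σ√T)
   = [ln(180.0502/170.5674) + (0.0125 + 0.5·0.1579²)·5.5824] / (0.1579·√5.5824)
   = [0.054105 + 0.139371] / 0.373072 = 0.518604
d₂ = d₁ − σ√T = 0.518604 − 0.373072 = 0.145532
N(d₁) = 0.697981,  N(d₂) = 0.557854,  e^(−rT) = 0.932599
E₀ = V₀·N(d₁) − D·e^(−rT)·N(d₂)
   = 180.0502·0.697981 − 170.5674·0.932599·0.557854 = 36.933239
B₀ = V₀ − E₀ = 180.0502 − 36.933239 = 143.116961

B0=143.1170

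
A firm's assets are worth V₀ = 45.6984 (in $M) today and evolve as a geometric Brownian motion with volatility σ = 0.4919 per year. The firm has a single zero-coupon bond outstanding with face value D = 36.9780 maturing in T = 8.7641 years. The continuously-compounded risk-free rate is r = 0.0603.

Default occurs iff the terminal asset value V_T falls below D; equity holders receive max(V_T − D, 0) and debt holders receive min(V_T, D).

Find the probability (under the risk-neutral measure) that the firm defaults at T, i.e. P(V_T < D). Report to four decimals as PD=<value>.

PD=0.5870

d₁ = [ln(V₀/D) + (r + σ²/2)T] / (σ√T)
   = [ln(45.6984/36.9780) + (0.0603 + 0.5·0.4919²)·8.7641] / (0.4919·√8.7641)
   = [0.211740 + 1.588781] / 1.456232 = 1.236425
d₂ = d₁ − σ√T = 1.236425 − 1.456232 = -0.219807
risk-neutral PD = N(−d₂) = N(0.219807) = 0.586989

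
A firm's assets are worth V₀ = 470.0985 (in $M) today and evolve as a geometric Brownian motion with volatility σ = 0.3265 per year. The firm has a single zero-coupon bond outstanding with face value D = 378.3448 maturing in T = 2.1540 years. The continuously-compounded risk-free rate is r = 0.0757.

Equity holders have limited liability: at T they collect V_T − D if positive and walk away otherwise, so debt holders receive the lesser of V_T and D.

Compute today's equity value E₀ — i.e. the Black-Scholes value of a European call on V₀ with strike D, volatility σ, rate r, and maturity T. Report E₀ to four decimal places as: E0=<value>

d₁ = [ln(V₀/D) + (r + σ²/2)T] / (σ√T)
   = [ln(470.0985/378.3448) + (0.0757 + 0.5·0.3265²)·2.1540] / (0.3265·√2.1540)
   = [0.217136 + 0.277868] / 0.479188 = 1.033007
d₂ = d₁ − σ√T = 1.033007 − 0.479188 = 0.553819
N(d₁) = 0.849200,  N(d₂) = 0.710149,  e^(−rT) = 0.849542
E₀ = V₀·N(d₁) − D·e^(−rT)·N(d₂)
   = 470.0985·0.849200 − 378.3448·0.849542·0.710149 = 170.951658

E0=170.9517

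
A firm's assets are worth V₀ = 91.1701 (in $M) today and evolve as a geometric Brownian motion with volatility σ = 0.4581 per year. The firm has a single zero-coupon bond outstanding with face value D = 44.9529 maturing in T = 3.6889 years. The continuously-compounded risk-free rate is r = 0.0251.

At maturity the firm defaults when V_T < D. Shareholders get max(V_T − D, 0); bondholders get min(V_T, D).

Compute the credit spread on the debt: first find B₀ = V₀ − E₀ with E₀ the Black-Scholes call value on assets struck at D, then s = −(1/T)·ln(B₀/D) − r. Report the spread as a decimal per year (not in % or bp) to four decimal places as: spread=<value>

d₁ = [ln(V₀/D) + (r + σ²/2)T] / (σ√T)
   = [ln(91.1701/44.9529) + (0.0251 + 0.5·0.4581²)·3.6889] / (0.4581·√3.6889)
   = [0.707112 + 0.479660] / 0.879850 = 1.348833
d₂ = d₁ − σ√T = 1.348833 − 0.879850 = 0.468983
N(d₁) = 0.911305,  N(d₂) = 0.680459,  e^(−rT) = 0.911566
E₀ = V₀·N(d₁) − D·e^(−rT)·N(d₂)
   = 91.1701·0.911305 − 44.9529·0.911566·0.680459 = 55.200209
B₀ = V₀ − E₀ = 91.1701 − 55.200209 = 35.969891
spread = −(1/T)·ln(B₀/D) − r = −(1/3.6889)·ln(35.969891/44.9529) − 0.0251 = 0.03533348

spread=0.0353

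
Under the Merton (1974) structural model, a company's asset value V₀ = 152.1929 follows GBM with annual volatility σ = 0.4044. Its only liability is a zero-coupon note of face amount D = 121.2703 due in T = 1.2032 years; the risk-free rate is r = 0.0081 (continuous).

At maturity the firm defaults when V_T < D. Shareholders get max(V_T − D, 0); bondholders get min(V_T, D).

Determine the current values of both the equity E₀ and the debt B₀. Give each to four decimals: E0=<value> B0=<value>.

d₁ = [ln(V₀/D) + (r + σ²/2)T] / (σ√T)
   = [ln(152.1929/121.2703) + (0.0081 + 0.5·0.4044²)·1.2032] / (0.4044·√1.2032)
   = [0.227127 + 0.108131] / 0.443588 = 0.755787
d₂ = d₁ − σ√T = 0.755787 − 0.443588 = 0.312198
N(d₁) = 0.775111,  N(d₂) = 0.622555,  e^(−rT) = 0.990301
E₀ = V₀·N(d₁) − D·e^(−rT)·N(d₂)
   = 152.1929·0.775111 − 121.2703·0.990301·0.622555 = 43.201230
B₀ = V₀ − E₀ = 152.1929 − 43.201230 = 108.991670

E0=43.2012 B0=108.9917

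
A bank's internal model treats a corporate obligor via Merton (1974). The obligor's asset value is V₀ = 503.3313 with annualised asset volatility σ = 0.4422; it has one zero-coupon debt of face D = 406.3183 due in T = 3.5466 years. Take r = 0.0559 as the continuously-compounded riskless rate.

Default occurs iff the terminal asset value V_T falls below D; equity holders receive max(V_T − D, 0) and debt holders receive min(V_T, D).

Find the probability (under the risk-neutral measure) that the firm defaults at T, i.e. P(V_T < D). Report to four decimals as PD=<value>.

PD=0.4686

d₁ = [ln(V₀/D) + (r + σ²/2)T] / (σ√T)
   = [ln(503.3313/406.3183) + (0.0559 + 0.5·0.4422²)·3.5466] / (0.4422·√3.5466)
   = [0.214112 + 0.545008] / 0.832770 = 0.911560
d₂ = d₁ − σ√T = 0.911560 − 0.832770 = 0.078790
risk-neutral PD = N(−d₂) = N(-0.078790) = 0.468600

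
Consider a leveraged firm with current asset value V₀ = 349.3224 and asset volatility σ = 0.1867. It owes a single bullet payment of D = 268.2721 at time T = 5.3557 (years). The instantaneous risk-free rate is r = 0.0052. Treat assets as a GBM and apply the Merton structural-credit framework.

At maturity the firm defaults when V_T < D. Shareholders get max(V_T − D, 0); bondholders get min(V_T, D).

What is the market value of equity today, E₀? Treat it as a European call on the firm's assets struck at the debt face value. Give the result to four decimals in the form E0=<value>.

d₁ = [ln(V₀/D) + (r + σ²/2)T] / (σ√T)
   = [ln(349.3224/268.2721) + (0.0052 + 0.5·0.1867²)·5.3557] / (0.1867·√5.3557)
   = [0.263994 + 0.121191] / 0.432068 = 0.891490
d₂ = d₁ − σ√T = 0.891490 − 0.432068 = 0.459422
N(d₁) = 0.813667,  N(d₂) = 0.677034,  e^(−rT) = 0.972535
E₀ = V₀·N(d₁) − D·e^(−rT)·N(d₂)
   = 349.3224·0.813667 − 268.2721·0.972535·0.677034 = 107.591160

E0=107.5912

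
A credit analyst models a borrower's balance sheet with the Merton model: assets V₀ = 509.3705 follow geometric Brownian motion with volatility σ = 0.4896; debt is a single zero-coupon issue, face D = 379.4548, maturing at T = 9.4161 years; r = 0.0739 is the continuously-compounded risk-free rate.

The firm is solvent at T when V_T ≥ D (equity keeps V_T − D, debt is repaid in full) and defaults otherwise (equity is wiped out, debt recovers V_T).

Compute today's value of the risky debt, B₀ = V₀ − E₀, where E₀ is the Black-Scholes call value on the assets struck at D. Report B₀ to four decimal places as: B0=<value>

B0=128.0226

d₁ = [ln(V₀/D) + (r + σ²/2)T] / (σ√T)
   = [ln(509.3705/379.4548) + (0.0739 + 0.5·0.4896²)·9.4161] / (0.4896·√9.4161)
   = [0.294440 + 1.824408] / 1.502370 = 1.410337
d₂ = d₁ − σ√T = 1.410337 − 1.502370 = -0.092033
N(d₁) = 0.920780,  N(d₂) = 0.463336,  e^(−rT) = 0.498651
E₀ = V₀·N(d₁) − D·e^(−rT)·N(d₂)
   = 509.3705·0.920780 − 379.4548·0.498651·0.463336 = 381.347870
B₀ = V₀ − E₀ = 509.3705 − 381.347870 = 128.022630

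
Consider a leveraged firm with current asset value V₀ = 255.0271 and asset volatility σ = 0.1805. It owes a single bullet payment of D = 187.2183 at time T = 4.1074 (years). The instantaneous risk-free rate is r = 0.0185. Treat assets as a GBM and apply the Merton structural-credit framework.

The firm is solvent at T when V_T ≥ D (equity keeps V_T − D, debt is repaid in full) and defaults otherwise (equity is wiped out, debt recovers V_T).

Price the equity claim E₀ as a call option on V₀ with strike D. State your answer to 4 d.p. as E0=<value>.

d₁ = [ln(V₀/D) + (r + σ²/2)T] / (σ√T)
   = [ln(255.0271/187.2183) + (0.0185 + 0.5·0.1805²)·4.1074] / (0.1805·√4.1074)
   = [0.309094 + 0.142897] / 0.365814 = 1.235576
d₂ = d₁ − σ√T = 1.235576 − 0.365814 = 0.869762
N(d₁) = 0.891692,  N(d₂) = 0.807785,  e^(−rT) = 0.926828
E₀ = V₀·N(d₁) − D·e^(−rT)·N(d₂)
   = 255.0271·0.891692 − 187.2183·0.926828·0.807785 = 87.239426

E0=87.2394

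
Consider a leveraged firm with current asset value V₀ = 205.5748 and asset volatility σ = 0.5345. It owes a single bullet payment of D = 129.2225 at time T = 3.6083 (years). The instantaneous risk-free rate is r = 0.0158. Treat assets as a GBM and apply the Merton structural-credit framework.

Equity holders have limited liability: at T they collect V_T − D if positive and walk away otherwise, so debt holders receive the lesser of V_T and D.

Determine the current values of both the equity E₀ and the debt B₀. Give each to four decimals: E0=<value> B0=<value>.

d₁ = [ln(V₀/D) + (r + σ²/2)T] / (σ√T)
   = [ln(205.5748/129.2225) + (0.0158 + 0.5·0.5345²)·3.6083] / (0.5345·√3.6083)
   = [0.464274 + 0.572439] / 1.015311 = 1.021080
d₂ = d₁ − σ√T = 1.021080 − 1.015311 = 0.005769
N(d₁) = 0.846392,  N(d₂) = 0.502301,  e^(−rT) = 0.944584
E₀ = V₀·N(d₁) − D·e^(−rT)·N(d₂)
   = 205.5748·0.846392 − 129.2225·0.944584·0.502301 = 112.685157
B₀ = V₀ − E₀ = 205.5748 − 112.685157 = 92.889643

E0=112.6852 B0=92.8896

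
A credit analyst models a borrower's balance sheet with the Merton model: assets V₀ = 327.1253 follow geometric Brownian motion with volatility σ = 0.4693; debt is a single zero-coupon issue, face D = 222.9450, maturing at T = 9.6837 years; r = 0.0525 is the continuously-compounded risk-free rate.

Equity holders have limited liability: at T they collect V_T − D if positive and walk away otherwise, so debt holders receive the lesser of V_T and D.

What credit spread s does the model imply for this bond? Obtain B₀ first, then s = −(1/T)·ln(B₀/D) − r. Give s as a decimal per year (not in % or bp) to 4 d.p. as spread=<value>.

d₁ = [ln(V₀/D) + (r + σ²/2)T] / (σ√T)
   = [ln(327.1253/222.9450) + (0.0525 + 0.5·0.4693²)·9.6837] / (0.4693·√9.6837)
   = [0.383418 + 1.574775] / 1.460398 = 1.340863
d₂ = d₁ − σ√T = 1.340863 − 1.460398 = -0.119535
N(d₁) = 0.910018,  N(d₂) = 0.452426,  e^(−rT) = 0.601461
E₀ = V₀·N(d₁) − D·e^(−rT)·N(d₂)
   = 327.1253·0.910018 − 222.9450·0.601461·0.452426 = 237.022795
B₀ = V₀ − E₀ = 327.1253 − 237.022795 = 90.102505
spread = −(1/T)·ln(B₀/D) − r = −(1/9.6837)·ln(90.102505/222.9450) − 0.0525 = 0.04105692

spread=0.0411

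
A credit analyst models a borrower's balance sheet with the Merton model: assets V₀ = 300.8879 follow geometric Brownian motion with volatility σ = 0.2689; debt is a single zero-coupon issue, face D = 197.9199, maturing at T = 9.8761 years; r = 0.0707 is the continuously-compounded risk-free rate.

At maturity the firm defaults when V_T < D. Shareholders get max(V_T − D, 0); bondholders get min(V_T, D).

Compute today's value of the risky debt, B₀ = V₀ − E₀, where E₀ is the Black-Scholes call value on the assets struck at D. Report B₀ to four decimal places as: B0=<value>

d₁ = [ln(V₀/D) + (r + σ²/2)T] / (σ√T)
   = [ln(300.8879/197.9199) + (0.0707 + 0.5·0.2689²)·9.8761] / (0.2689·√9.8761)
   = [0.418875 + 1.055297] / 0.845052 = 1.744475
d₂ = d₁ − σ√T = 1.744475 − 0.845052 = 0.899423
N(d₁) = 0.959462,  N(d₂) = 0.815786,  e^(−rT) = 0.497460
E₀ = V₀·N(d₁) − D·e^(−rT)·N(d₂)
   = 300.8879·0.959462 − 197.9199·0.497460·0.815786 = 208.370416
B₀ = V₀ − E₀ = 300.8879 − 208.370416 = 92.517484

B0=92.5175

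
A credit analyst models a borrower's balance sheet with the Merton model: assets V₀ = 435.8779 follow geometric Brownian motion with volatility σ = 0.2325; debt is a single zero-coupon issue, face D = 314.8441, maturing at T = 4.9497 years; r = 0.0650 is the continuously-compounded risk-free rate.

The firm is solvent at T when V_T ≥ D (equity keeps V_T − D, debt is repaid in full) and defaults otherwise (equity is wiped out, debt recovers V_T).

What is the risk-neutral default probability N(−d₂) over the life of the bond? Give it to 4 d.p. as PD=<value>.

PD=0.1605

d₁ = [ln(V₀/D) + (r + σ²/2)T] / (σ√T)
   = [ln(435.8779/314.8441) + (0.0650 + 0.5·0.2325²)·4.9497] / (0.2325·√4.9497)
   = [0.325285 + 0.455512] / 0.517264 = 1.509473
d₂ = d₁ − σ√T = 1.509473 − 0.517264 = 0.992209
risk-neutral PD = N(−d₂) = N(-0.992209) = 0.160548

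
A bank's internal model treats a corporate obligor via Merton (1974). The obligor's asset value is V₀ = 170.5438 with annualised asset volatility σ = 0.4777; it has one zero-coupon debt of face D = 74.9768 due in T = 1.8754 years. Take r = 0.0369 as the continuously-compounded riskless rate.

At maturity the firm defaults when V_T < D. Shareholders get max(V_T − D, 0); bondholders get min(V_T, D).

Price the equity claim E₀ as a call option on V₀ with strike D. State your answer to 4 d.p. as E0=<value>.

E0=103.3227

d₁ = [ln(V₀/D) + (r + σ²/2)T] / (σ√T)
   = [ln(170.5438/74.9768) + (0.0369 + 0.5·0.4777²)·1.8754] / (0.4777·√1.8754)
   = [0.821813 + 0.283183] / 0.654187 = 1.689113
d₂ = d₁ − σ√T = 1.689113 − 0.654187 = 1.034925
N(d₁) = 0.954401,  N(d₂) = 0.849648,  e^(−rT) = 0.933138
E₀ = V₀·N(d₁) − D·e^(−rT)·N(d₂)
   = 170.5438·0.954401 − 74.9768·0.933138·0.849648 = 103.322667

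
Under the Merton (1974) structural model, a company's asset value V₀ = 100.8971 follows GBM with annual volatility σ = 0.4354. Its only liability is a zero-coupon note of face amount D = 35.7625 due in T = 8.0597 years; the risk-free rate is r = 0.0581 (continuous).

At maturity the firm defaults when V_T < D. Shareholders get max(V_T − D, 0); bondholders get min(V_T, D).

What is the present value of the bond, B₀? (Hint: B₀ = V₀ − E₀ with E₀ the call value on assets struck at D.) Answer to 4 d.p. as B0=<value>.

B0=19.5968

d₁ = [ln(V₀/D) + (r + σ²/2)T] / (σ√T)
   = [ln(100.8971/35.7625) + (0.0581 + 0.5·0.4354²)·8.0597] / (0.4354·√8.0597)
   = [1.037201 + 1.232220] / 1.236084 = 1.835977
d₂ = d₁ − σ√T = 1.835977 − 1.236084 = 0.599893
N(d₁) = 0.966819,  N(d₂) = 0.725711,  e^(−rT) = 0.626085
E₀ = V₀·N(d₁) − D·e^(−rT)·N(d₂)
   = 100.8971·0.966819 − 35.7625·0.626085·0.725711 = 81.300330
B₀ = V₀ − E₀ = 100.8971 − 81.300330 = 19.596770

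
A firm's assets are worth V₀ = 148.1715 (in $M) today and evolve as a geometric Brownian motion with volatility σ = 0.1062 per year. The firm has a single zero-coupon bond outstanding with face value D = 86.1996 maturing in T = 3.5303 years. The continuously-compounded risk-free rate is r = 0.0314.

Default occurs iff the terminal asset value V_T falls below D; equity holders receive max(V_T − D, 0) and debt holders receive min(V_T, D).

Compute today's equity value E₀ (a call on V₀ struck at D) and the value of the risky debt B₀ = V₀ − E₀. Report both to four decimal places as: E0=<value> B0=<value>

d₁ = [ln(V₀/D) + (r + σ²/2)T] / (σ√T)
   = [ln(148.1715/86.1996) + (0.0314 + 0.5·0.1062²)·3.5303] / (0.1062·√3.5303)
   = [0.541705 + 0.130760] / 0.199540 = 3.370070
d₂ = d₁ − σ√T = 3.370070 − 0.199540 = 3.170530
N(d₁) = 0.999624,  N(d₂) = 0.999239,  e^(−rT) = 0.895072
E₀ = V₀·N(d₁) − D·e^(−rT)·N(d₂)
   = 148.1715·0.999624 − 86.1996·0.895072·0.999239 = 71.019700
B₀ = V₀ − E₀ = 148.1715 − 71.019700 = 77.151800

E0=71.0197 B0=77.1518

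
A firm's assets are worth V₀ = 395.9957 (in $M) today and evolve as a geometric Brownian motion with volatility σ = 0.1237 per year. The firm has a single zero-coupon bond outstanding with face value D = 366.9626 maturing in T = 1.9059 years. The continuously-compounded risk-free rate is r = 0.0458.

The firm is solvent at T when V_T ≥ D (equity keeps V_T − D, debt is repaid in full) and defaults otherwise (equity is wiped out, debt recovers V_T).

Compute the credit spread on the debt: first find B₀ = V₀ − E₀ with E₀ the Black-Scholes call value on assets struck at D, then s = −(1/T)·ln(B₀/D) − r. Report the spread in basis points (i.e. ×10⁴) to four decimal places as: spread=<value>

spread=88.4000

d₁ = [ln(V₀/D) + (r + σ²/2)T] / (σ√T)
   = [ln(395.9957/366.9626) + (0.0458 + 0.5·0.1237²)·1.9059] / (0.1237·√1.9059)
   = [0.076143 + 0.101872] / 0.170773 = 1.042408
d₂ = d₁ − σ√T = 1.042408 − 0.170773 = 0.871635
N(d₁) = 0.851389,  N(d₂) = 0.808296,  e^(−rT) = 0.916411
E₀ = V₀·N(d₁) − D·e^(−rT)·N(d₂)
   = 395.9957·0.851389 − 366.9626·0.916411·0.808296 = 65.325484
B₀ = V₀ − E₀ = 395.9957 − 65.325484 = 330.670216
spread = −(1/T)·ln(B₀/D) − r = −(1/1.9059)·ln(330.670216/366.9626) − 0.0458 = 0.00884000
in basis points: 0.00884000 × 10⁴ = 88.4000 bp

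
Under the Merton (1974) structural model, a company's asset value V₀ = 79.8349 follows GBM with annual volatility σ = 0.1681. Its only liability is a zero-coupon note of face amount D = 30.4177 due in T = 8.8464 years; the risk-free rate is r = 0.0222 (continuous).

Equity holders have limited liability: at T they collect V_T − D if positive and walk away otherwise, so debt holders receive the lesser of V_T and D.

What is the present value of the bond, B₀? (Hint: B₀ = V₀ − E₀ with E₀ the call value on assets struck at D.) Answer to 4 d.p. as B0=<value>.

B0=24.9194

d₁ = [ln(V₀/D) + (r + σ²/2)T] / (σ√T)
   = [ln(79.8349/30.4177) + (0.0222 + 0.5·0.1681²)·8.8464] / (0.1681·√8.8464)
   = [0.964936 + 0.321379] / 0.499978 = 2.572743
d₂ = d₁ − σ√T = 2.572743 − 0.499978 = 2.072765
N(d₁) = 0.994955,  N(d₂) = 0.980903,  e^(−rT) = 0.821692
E₀ = V₀·N(d₁) − D·e^(−rT)·N(d₂)
   = 79.8349·0.994955 − 30.4177·0.821692·0.980903 = 54.915490
B₀ = V₀ − E₀ = 79.8349 − 54.915490 = 24.919410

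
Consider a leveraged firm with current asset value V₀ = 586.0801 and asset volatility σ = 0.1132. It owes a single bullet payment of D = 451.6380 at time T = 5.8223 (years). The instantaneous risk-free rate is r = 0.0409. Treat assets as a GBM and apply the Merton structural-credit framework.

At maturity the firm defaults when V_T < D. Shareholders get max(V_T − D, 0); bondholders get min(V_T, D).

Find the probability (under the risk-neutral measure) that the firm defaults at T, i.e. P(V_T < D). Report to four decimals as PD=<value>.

PD=0.0456

d₁ = [ln(V₀/D) + (r + σ²/2)T] / (σ√T)
   = [ln(586.0801/451.6380) + (0.0409 + 0.5·0.1132²)·5.8223] / (0.1132·√5.8223)
   = [0.260575 + 0.275436] / 0.273145 = 1.962369
d₂ = d₁ − σ√T = 1.962369 − 0.273145 = 1.689223
risk-neutral PD = N(−d₂) = N(-1.689223) = 0.045588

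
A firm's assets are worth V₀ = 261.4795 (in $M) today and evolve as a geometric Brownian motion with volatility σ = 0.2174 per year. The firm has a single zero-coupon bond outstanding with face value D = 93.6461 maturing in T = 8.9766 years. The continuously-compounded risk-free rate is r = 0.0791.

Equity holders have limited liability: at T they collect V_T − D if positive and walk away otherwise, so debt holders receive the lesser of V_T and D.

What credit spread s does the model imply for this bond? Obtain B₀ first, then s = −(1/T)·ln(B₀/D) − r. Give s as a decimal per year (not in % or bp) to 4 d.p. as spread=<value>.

spread=0.0002

d₁ = [ln(V₀/D) + (r + σ²/2)T] / (σ√T)
   = [ln(261.4795/93.6461) + (0.0791 + 0.5·0.2174²)·8.9766] / (0.2174·√8.9766)
   = [1.026833 + 0.922179] / 0.651352 = 2.992257
d₂ = d₁ − σ√T = 2.992257 − 0.651352 = 2.340906
N(d₁) = 0.998615,  N(d₂) = 0.990381,  e^(−rT) = 0.491620
E₀ = V₀·N(d₁) − D·e^(−rT)·N(d₂)
   = 261.4795·0.998615 − 93.6461·0.491620·0.990381 = 215.521969
B₀ = V₀ − E₀ = 261.4795 − 215.521969 = 45.957531
spread = −(1/T)·ln(B₀/D) − r = −(1/8.9766)·ln(45.957531/93.6461) − 0.0791 = 0.00019562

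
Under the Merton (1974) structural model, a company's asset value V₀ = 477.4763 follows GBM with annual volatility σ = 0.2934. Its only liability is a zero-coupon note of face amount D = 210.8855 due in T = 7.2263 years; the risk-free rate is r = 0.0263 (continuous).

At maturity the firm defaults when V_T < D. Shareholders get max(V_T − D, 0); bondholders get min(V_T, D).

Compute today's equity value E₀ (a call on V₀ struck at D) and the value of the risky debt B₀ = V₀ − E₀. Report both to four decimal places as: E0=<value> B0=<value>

d₁ = [ln(V₀/D) + (r + σ²/2)T] / (σ√T)
   = [ln(477.4763/210.8855) + (0.0263 + 0.5·0.2934²)·7.2263] / (0.2934·√7.2263)
   = [0.817199 + 0.501085] / 0.788711 = 1.671440
d₂ = d₁ − σ√T = 1.671440 − 0.788711 = 0.882729
N(d₁) = 0.952683,  N(d₂) = 0.811309,  e^(−rT) = 0.826916
E₀ = V₀·N(d₁) − D·e^(−rT)·N(d₂)
   = 477.4763·0.952683 − 210.8855·0.826916·0.811309 = 313.403585
B₀ = V₀ − E₀ = 477.4763 − 313.403585 = 164.072715

E0=313.4036 B0=164.0727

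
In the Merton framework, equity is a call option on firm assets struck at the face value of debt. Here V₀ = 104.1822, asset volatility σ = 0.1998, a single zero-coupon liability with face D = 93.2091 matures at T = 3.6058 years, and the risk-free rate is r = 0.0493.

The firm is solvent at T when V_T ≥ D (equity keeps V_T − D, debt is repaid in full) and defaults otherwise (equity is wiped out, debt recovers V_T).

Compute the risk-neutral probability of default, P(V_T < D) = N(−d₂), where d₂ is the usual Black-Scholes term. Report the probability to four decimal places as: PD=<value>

PD=0.2836

d₁ = [ln(V₀/D) + (r + σ²/2)T] / (σ√T)
   = [ln(104.1822/93.2091) + (0.0493 + 0.5·0.1998²)·3.6058] / (0.1998·√3.6058)
   = [0.111296 + 0.249738] / 0.379399 = 0.951593
d₂ = d₁ − σ√T = 0.951593 − 0.379399 = 0.572194
risk-neutral PD = N(−d₂) = N(-0.572194) = 0.283595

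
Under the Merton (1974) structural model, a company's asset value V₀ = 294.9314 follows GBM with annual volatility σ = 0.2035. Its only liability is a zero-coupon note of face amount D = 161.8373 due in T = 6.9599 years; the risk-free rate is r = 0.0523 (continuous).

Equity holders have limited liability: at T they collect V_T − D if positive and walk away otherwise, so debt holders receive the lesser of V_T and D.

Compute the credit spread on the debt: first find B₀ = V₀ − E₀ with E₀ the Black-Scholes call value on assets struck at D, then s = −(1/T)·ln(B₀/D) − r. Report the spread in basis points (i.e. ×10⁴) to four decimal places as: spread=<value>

d₁ = [ln(V₀/D) + (r + σ²/2)T] / (σ√T)
   = [ln(294.9314/161.8373) + (0.0523 + 0.5·0.2035²)·6.9599] / (0.2035·√6.9599)
   = [0.600151 + 0.508115] / 0.536866 = 2.064326
d₂ = d₁ − σ√T = 2.064326 − 0.536866 = 1.527460
N(d₁) = 0.980507,  N(d₂) = 0.936677,  e^(−rT) = 0.694889
E₀ = V₀·N(d₁) − D·e^(−rT)·N(d₂)
   = 294.9314·0.980507 − 161.8373·0.694889·0.936677 = 183.844458
B₀ = V₀ − E₀ = 294.9314 − 183.844458 = 111.086942
spread = −(1/T)·ln(B₀/D) − r = −(1/6.9599)·ln(111.086942/161.8373) − 0.0523 = 0.00176376
in basis points: 0.00176376 × 10⁴ = 17.6376 bp

spread=17.6376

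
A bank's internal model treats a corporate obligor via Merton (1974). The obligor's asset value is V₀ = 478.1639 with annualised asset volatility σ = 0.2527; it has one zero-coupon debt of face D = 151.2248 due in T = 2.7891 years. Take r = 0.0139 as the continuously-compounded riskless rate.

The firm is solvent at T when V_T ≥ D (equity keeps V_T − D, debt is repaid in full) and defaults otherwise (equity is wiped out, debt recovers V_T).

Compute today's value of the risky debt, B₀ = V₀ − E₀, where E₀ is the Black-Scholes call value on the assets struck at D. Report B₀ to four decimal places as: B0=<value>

B0=145.3964

d₁ = [ln(V₀/D) + (r + σ²/2)T] / (σ√T)
   = [ln(478.1639/151.2248) + (0.0139 + 0.5·0.2527²)·2.7891] / (0.2527·√2.7891)
   = [1.151186 + 0.127821] / 0.422024 = 3.030648
d₂ = d₁ − σ√T = 3.030648 − 0.422024 = 2.608624
N(d₁) = 0.998780,  N(d₂) = 0.995455,  e^(−rT) = 0.961973
E₀ = V₀·N(d₁) − D·e^(−rT)·N(d₂)
   = 478.1639·0.998780 − 151.2248·0.961973·0.995455 = 332.767468
B₀ = V₀ − E₀ = 478.1639 − 332.767468 = 145.396432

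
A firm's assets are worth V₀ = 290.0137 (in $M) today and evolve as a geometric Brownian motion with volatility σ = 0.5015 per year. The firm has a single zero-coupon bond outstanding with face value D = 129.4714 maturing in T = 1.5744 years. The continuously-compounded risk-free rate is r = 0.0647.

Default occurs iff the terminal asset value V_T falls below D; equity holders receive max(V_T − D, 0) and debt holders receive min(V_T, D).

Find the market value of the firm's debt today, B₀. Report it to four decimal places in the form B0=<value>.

d₁ = [ln(V₀/D) + (r + σ²/2)T] / (σ√T)
   = [ln(290.0137/129.4714) + (0.0647 + 0.5·0.5015²)·1.5744] / (0.5015·√1.5744)
   = [0.806468 + 0.299846] / 0.629258 = 1.758126
d₂ = d₁ − σ√T = 1.758126 − 0.629258 = 1.128869
N(d₁) = 0.960637,  N(d₂) = 0.870523,  e^(−rT) = 0.903153
E₀ = V₀·N(d₁) − D·e^(−rT)·N(d₂)
   = 290.0137·0.960637 − 129.4714·0.903153·0.870523 = 176.805465
B₀ = V₀ − E₀ = 290.0137 − 176.805465 = 113.208235

B0=113.2082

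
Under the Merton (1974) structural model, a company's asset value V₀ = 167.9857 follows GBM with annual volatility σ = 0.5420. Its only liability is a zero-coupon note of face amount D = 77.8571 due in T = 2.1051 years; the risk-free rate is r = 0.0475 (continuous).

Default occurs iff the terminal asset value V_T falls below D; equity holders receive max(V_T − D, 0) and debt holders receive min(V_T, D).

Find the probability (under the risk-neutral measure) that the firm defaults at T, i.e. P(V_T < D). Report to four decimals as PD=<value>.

d₁ = [ln(V₀/D) + (r + σ²/2)T] / (σ√T)
   = [ln(167.9857/77.8571) + (0.0475 + 0.5·0.5420²)·2.1051] / (0.5420·√2.1051)
   = [0.769004 + 0.409194] / 0.786386 = 1.498243
d₂ = d₁ − σ√T = 1.498243 − 0.786386 = 0.711858
risk-neutral PD = N(−d₂) = N(-0.711858) = 0.238276

PD=0.2383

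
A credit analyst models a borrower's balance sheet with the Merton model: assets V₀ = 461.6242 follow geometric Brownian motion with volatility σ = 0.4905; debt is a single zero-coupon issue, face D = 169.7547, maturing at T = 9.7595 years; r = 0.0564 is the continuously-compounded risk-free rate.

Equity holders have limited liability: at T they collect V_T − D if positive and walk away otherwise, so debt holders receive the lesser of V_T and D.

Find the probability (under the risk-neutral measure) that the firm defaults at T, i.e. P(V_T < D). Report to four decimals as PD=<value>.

PD=0.4029

d₁ = [ln(V₀/D) + (r + σ²/2)T] / (σ√T)
   = [ln(461.6242/169.7547) + (0.0564 + 0.5·0.4905²)·9.7595] / (0.4905·√9.7595)
   = [1.000397 + 1.724456] / 1.532332 = 1.778239
d₂ = d₁ − σ√T = 1.778239 − 1.532332 = 0.245908
risk-neutral PD = N(−d₂) = N(-0.245908) = 0.402877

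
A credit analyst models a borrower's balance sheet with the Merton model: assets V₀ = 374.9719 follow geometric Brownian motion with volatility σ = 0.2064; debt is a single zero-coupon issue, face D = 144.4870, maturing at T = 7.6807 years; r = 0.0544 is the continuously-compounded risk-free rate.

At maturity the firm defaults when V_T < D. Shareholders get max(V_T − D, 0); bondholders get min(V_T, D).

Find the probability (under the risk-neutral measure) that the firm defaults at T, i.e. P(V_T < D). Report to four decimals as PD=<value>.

PD=0.0174

d₁ = [ln(V₀/D) + (r + σ²/2)T] / (σ√T)
   = [ln(374.9719/144.4870) + (0.0544 + 0.5·0.2064²)·7.6807] / (0.2064·√7.6807)
   = [0.953662 + 0.581433] / 0.572019 = 2.683644
d₂ = d₁ − σ√T = 2.683644 − 0.572019 = 2.111626
risk-neutral PD = N(−d₂) = N(-2.111626) = 0.017359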